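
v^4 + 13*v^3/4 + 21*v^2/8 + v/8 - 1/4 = (v - 1/4)*(v + 1/2)*(v + 1)*(v + 2)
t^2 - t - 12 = (t - 4)*(t + 3)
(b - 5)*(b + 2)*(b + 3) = b^3 - 19*b - 30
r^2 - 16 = (r - 4)*(r + 4)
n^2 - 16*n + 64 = (n - 8)^2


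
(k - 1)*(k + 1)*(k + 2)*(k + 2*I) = k^4 + 2*k^3 + 2*I*k^3 - k^2 + 4*I*k^2 - 2*k - 2*I*k - 4*I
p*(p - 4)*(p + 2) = p^3 - 2*p^2 - 8*p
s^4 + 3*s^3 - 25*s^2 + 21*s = s*(s - 3)*(s - 1)*(s + 7)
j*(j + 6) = j^2 + 6*j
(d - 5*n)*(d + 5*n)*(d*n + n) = d^3*n + d^2*n - 25*d*n^3 - 25*n^3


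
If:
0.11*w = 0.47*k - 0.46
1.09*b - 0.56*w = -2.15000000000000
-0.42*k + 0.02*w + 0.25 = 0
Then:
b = -3.03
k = 0.50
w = -2.06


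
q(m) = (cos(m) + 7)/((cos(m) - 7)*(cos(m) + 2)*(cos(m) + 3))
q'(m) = -sin(m)/((cos(m) - 7)*(cos(m) + 2)*(cos(m) + 3)) + (cos(m) + 7)*sin(m)/((cos(m) - 7)*(cos(m) + 2)*(cos(m) + 3)^2) + (cos(m) + 7)*sin(m)/((cos(m) - 7)*(cos(m) + 2)^2*(cos(m) + 3)) + (cos(m) + 7)*sin(m)/((cos(m) - 7)^2*(cos(m) + 2)*(cos(m) + 3))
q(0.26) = -0.11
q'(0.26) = -0.01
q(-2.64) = -0.33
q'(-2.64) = 0.17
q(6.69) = -0.11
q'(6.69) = -0.01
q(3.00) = -0.37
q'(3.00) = -0.06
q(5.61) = -0.12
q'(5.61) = 0.02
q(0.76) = -0.12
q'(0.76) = -0.03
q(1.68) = -0.18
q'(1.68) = -0.10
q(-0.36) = -0.11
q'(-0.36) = 0.01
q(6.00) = -0.11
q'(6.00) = 0.01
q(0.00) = -0.11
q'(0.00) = 0.00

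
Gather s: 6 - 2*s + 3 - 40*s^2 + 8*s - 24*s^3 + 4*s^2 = -24*s^3 - 36*s^2 + 6*s + 9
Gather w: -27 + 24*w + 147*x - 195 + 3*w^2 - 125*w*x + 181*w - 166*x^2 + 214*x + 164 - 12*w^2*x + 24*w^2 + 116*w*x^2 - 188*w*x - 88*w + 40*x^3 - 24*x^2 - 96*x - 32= w^2*(27 - 12*x) + w*(116*x^2 - 313*x + 117) + 40*x^3 - 190*x^2 + 265*x - 90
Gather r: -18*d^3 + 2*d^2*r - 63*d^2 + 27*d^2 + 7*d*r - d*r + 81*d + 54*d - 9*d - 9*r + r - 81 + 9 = -18*d^3 - 36*d^2 + 126*d + r*(2*d^2 + 6*d - 8) - 72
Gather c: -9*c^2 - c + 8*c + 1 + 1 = -9*c^2 + 7*c + 2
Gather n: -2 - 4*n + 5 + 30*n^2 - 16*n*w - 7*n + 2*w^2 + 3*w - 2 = 30*n^2 + n*(-16*w - 11) + 2*w^2 + 3*w + 1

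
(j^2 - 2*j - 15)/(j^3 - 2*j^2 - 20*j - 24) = (-j^2 + 2*j + 15)/(-j^3 + 2*j^2 + 20*j + 24)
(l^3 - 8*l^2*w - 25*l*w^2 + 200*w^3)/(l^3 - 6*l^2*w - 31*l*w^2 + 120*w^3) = (-l + 5*w)/(-l + 3*w)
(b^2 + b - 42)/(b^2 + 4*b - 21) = (b - 6)/(b - 3)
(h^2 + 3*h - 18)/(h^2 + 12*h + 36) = (h - 3)/(h + 6)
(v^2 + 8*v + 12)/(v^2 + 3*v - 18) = (v + 2)/(v - 3)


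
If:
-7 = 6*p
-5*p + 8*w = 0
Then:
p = -7/6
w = -35/48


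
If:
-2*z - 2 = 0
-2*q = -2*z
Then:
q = -1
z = -1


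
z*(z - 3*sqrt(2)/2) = z^2 - 3*sqrt(2)*z/2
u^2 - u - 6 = (u - 3)*(u + 2)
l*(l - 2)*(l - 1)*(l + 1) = l^4 - 2*l^3 - l^2 + 2*l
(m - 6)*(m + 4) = m^2 - 2*m - 24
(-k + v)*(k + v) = -k^2 + v^2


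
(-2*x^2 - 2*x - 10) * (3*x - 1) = -6*x^3 - 4*x^2 - 28*x + 10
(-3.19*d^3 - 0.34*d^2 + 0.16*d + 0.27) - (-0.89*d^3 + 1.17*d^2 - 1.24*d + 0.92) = -2.3*d^3 - 1.51*d^2 + 1.4*d - 0.65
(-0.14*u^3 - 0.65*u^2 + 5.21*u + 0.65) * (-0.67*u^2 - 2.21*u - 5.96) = 0.0938*u^5 + 0.7449*u^4 - 1.2198*u^3 - 8.0756*u^2 - 32.4881*u - 3.874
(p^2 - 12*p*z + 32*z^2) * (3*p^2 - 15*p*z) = 3*p^4 - 51*p^3*z + 276*p^2*z^2 - 480*p*z^3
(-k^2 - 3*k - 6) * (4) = -4*k^2 - 12*k - 24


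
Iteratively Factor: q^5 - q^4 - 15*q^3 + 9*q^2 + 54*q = (q + 2)*(q^4 - 3*q^3 - 9*q^2 + 27*q) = (q + 2)*(q + 3)*(q^3 - 6*q^2 + 9*q) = (q - 3)*(q + 2)*(q + 3)*(q^2 - 3*q) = (q - 3)^2*(q + 2)*(q + 3)*(q)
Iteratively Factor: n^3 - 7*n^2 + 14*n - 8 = (n - 1)*(n^2 - 6*n + 8) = (n - 4)*(n - 1)*(n - 2)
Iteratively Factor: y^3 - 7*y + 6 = (y - 2)*(y^2 + 2*y - 3) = (y - 2)*(y + 3)*(y - 1)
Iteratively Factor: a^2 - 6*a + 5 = (a - 1)*(a - 5)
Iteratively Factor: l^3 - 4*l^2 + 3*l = (l - 1)*(l^2 - 3*l) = l*(l - 1)*(l - 3)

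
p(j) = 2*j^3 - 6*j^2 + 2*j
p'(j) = 6*j^2 - 12*j + 2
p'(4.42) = 66.18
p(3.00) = 6.00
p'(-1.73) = 40.72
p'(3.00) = 20.00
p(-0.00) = 0.00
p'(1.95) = 1.42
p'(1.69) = -1.14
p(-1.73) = -31.77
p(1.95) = -4.09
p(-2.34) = -63.16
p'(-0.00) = 2.00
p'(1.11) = -3.93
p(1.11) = -2.44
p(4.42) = 64.32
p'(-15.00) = 1532.00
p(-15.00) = -8130.00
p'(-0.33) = 6.61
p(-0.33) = -1.39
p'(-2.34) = 62.93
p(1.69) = -4.10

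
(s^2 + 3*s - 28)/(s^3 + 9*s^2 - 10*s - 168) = 1/(s + 6)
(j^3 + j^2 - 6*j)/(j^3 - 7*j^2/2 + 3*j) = 2*(j + 3)/(2*j - 3)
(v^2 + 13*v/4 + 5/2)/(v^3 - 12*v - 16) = (v + 5/4)/(v^2 - 2*v - 8)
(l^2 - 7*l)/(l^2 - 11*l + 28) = l/(l - 4)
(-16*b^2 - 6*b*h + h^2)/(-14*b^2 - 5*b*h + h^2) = (8*b - h)/(7*b - h)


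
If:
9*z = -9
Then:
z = -1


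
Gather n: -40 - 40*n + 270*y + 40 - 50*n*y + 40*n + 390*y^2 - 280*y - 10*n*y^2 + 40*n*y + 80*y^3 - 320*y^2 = n*(-10*y^2 - 10*y) + 80*y^3 + 70*y^2 - 10*y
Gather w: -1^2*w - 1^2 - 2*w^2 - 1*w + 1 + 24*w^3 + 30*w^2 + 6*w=24*w^3 + 28*w^2 + 4*w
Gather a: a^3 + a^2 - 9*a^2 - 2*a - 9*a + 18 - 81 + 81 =a^3 - 8*a^2 - 11*a + 18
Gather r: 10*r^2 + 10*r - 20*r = 10*r^2 - 10*r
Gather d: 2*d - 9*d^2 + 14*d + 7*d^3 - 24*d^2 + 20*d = 7*d^3 - 33*d^2 + 36*d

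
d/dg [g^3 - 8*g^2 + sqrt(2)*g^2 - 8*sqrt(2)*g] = 3*g^2 - 16*g + 2*sqrt(2)*g - 8*sqrt(2)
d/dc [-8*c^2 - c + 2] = -16*c - 1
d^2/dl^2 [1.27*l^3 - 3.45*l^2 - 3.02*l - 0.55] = 7.62*l - 6.9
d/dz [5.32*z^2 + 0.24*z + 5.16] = 10.64*z + 0.24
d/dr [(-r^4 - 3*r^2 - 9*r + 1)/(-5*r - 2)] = (15*r^4 + 8*r^3 + 15*r^2 + 12*r + 23)/(25*r^2 + 20*r + 4)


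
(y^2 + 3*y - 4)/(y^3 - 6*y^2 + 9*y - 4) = (y + 4)/(y^2 - 5*y + 4)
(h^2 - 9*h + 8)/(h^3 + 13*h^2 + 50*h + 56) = (h^2 - 9*h + 8)/(h^3 + 13*h^2 + 50*h + 56)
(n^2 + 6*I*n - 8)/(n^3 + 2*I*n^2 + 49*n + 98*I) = (n + 4*I)/(n^2 + 49)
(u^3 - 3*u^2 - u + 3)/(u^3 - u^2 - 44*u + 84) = (u^3 - 3*u^2 - u + 3)/(u^3 - u^2 - 44*u + 84)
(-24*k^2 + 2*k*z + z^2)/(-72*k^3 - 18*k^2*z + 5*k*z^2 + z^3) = 1/(3*k + z)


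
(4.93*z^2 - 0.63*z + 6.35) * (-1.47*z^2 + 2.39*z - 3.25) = -7.2471*z^4 + 12.7088*z^3 - 26.8627*z^2 + 17.224*z - 20.6375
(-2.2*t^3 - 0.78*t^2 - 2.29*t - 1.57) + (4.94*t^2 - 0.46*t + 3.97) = -2.2*t^3 + 4.16*t^2 - 2.75*t + 2.4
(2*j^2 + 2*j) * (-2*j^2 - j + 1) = -4*j^4 - 6*j^3 + 2*j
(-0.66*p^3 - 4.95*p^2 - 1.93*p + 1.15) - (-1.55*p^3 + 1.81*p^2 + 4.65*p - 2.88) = 0.89*p^3 - 6.76*p^2 - 6.58*p + 4.03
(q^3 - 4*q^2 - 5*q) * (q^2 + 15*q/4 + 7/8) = q^5 - q^4/4 - 153*q^3/8 - 89*q^2/4 - 35*q/8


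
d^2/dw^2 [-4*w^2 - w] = -8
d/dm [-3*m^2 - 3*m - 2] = -6*m - 3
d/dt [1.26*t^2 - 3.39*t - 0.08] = 2.52*t - 3.39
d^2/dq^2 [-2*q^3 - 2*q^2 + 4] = -12*q - 4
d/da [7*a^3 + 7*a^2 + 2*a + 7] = 21*a^2 + 14*a + 2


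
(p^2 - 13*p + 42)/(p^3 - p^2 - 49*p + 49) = (p - 6)/(p^2 + 6*p - 7)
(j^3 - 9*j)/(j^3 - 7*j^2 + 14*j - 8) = j*(j^2 - 9)/(j^3 - 7*j^2 + 14*j - 8)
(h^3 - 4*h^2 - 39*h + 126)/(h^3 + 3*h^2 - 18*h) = (h - 7)/h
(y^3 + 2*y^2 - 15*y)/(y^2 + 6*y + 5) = y*(y - 3)/(y + 1)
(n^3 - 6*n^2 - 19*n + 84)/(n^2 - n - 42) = (n^2 + n - 12)/(n + 6)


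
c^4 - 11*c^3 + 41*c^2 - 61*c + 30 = (c - 5)*(c - 3)*(c - 2)*(c - 1)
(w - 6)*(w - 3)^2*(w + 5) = w^4 - 7*w^3 - 15*w^2 + 171*w - 270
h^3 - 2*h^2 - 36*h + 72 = (h - 6)*(h - 2)*(h + 6)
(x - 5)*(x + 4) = x^2 - x - 20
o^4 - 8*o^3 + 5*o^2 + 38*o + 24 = (o - 6)*(o - 4)*(o + 1)^2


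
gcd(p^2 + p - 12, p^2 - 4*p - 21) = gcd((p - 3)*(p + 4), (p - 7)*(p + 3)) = 1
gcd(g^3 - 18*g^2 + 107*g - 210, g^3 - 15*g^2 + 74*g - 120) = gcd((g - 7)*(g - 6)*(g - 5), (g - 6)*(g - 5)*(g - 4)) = g^2 - 11*g + 30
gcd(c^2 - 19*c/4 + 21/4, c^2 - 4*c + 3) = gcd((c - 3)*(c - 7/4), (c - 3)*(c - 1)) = c - 3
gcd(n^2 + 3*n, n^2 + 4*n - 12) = 1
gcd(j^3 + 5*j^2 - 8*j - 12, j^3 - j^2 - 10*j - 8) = j + 1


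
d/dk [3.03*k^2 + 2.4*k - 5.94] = 6.06*k + 2.4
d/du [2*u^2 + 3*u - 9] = 4*u + 3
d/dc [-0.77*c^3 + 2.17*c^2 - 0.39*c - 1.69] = -2.31*c^2 + 4.34*c - 0.39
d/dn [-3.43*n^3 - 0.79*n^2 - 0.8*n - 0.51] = -10.29*n^2 - 1.58*n - 0.8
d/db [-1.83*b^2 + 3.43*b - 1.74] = 3.43 - 3.66*b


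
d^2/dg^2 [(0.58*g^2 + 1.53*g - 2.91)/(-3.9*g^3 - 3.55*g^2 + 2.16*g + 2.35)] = (-17.6436*g^6 - 139.6278*g^5 + 374.72058*g^4 + 496.96743*g^3 - 124.34469*g^2 - 50.44653*g + 84.833602)/(59.319*g^9 + 161.9865*g^8 + 48.88845*g^7 - 241.922825*g^6 - 222.29118*g^5 + 79.619415*g^4 + 162.654354*g^3 + 25.922145*g^2 - 35.7858*g - 12.977875)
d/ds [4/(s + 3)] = -4/(s + 3)^2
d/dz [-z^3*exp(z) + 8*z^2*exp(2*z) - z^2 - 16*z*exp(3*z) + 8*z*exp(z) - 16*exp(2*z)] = -z^3*exp(z) + 16*z^2*exp(2*z) - 3*z^2*exp(z) - 48*z*exp(3*z) + 16*z*exp(2*z) + 8*z*exp(z) - 2*z - 16*exp(3*z) - 32*exp(2*z) + 8*exp(z)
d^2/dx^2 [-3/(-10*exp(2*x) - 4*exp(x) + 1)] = 12*(8*(5*exp(x) + 1)^2*exp(x) - (10*exp(x) + 1)*(10*exp(2*x) + 4*exp(x) - 1))*exp(x)/(10*exp(2*x) + 4*exp(x) - 1)^3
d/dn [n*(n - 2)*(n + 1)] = 3*n^2 - 2*n - 2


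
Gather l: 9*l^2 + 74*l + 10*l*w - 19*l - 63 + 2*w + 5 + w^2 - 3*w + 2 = 9*l^2 + l*(10*w + 55) + w^2 - w - 56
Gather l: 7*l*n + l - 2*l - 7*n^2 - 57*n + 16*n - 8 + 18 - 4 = l*(7*n - 1) - 7*n^2 - 41*n + 6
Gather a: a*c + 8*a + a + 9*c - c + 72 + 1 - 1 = a*(c + 9) + 8*c + 72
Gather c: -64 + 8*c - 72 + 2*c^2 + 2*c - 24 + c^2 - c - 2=3*c^2 + 9*c - 162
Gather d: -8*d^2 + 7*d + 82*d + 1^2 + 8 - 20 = -8*d^2 + 89*d - 11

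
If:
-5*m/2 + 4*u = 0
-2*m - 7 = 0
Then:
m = -7/2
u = -35/16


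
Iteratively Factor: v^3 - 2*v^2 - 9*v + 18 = (v + 3)*(v^2 - 5*v + 6) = (v - 2)*(v + 3)*(v - 3)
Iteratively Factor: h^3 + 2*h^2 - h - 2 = (h - 1)*(h^2 + 3*h + 2) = (h - 1)*(h + 2)*(h + 1)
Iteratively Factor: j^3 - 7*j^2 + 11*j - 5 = (j - 1)*(j^2 - 6*j + 5) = (j - 1)^2*(j - 5)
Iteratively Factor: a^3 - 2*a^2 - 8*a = (a)*(a^2 - 2*a - 8) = a*(a + 2)*(a - 4)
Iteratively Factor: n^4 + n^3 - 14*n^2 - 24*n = (n)*(n^3 + n^2 - 14*n - 24) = n*(n - 4)*(n^2 + 5*n + 6) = n*(n - 4)*(n + 3)*(n + 2)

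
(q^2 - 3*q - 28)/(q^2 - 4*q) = (q^2 - 3*q - 28)/(q*(q - 4))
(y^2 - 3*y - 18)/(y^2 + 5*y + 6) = (y - 6)/(y + 2)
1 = 1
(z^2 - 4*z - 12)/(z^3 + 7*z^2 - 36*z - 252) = (z + 2)/(z^2 + 13*z + 42)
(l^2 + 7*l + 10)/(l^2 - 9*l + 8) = (l^2 + 7*l + 10)/(l^2 - 9*l + 8)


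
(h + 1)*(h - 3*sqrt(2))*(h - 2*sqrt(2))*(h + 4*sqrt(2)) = h^4 - sqrt(2)*h^3 + h^3 - 28*h^2 - sqrt(2)*h^2 - 28*h + 48*sqrt(2)*h + 48*sqrt(2)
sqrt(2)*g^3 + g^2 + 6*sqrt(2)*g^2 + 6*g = g*(g + 6)*(sqrt(2)*g + 1)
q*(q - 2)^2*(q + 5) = q^4 + q^3 - 16*q^2 + 20*q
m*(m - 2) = m^2 - 2*m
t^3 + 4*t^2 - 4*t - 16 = (t - 2)*(t + 2)*(t + 4)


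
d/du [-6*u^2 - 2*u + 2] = -12*u - 2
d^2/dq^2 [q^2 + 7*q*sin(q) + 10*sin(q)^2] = -7*q*sin(q) - 40*sin(q)^2 + 14*cos(q) + 22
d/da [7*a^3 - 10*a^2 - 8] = a*(21*a - 20)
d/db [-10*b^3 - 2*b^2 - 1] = 2*b*(-15*b - 2)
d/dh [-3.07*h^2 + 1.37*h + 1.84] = 1.37 - 6.14*h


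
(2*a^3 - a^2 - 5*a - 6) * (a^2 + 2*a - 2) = 2*a^5 + 3*a^4 - 11*a^3 - 14*a^2 - 2*a + 12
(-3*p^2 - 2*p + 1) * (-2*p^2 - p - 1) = 6*p^4 + 7*p^3 + 3*p^2 + p - 1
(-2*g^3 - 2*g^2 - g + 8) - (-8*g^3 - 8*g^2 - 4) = 6*g^3 + 6*g^2 - g + 12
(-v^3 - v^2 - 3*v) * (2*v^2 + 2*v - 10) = -2*v^5 - 4*v^4 + 2*v^3 + 4*v^2 + 30*v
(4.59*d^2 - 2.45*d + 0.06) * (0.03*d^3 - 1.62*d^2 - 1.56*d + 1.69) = 0.1377*d^5 - 7.5093*d^4 - 3.1896*d^3 + 11.4819*d^2 - 4.2341*d + 0.1014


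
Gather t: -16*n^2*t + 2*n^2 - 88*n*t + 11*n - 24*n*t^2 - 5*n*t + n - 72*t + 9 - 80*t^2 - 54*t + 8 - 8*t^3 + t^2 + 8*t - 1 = 2*n^2 + 12*n - 8*t^3 + t^2*(-24*n - 79) + t*(-16*n^2 - 93*n - 118) + 16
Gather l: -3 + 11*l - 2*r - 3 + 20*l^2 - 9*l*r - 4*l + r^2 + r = 20*l^2 + l*(7 - 9*r) + r^2 - r - 6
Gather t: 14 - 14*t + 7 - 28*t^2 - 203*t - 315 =-28*t^2 - 217*t - 294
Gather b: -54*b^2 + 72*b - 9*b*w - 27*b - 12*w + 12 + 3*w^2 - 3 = -54*b^2 + b*(45 - 9*w) + 3*w^2 - 12*w + 9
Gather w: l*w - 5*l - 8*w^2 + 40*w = -5*l - 8*w^2 + w*(l + 40)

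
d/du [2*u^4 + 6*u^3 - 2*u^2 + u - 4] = 8*u^3 + 18*u^2 - 4*u + 1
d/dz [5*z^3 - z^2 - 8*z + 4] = 15*z^2 - 2*z - 8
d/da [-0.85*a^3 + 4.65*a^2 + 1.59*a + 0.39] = -2.55*a^2 + 9.3*a + 1.59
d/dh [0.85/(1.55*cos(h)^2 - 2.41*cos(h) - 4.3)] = (2.635*cos(h) - 2.0485)*sin(h)/(-1.55*cos(h)^2 + 2.41*cos(h) + 4.3)^2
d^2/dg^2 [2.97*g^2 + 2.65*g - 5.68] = 5.94000000000000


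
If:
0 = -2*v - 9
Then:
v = -9/2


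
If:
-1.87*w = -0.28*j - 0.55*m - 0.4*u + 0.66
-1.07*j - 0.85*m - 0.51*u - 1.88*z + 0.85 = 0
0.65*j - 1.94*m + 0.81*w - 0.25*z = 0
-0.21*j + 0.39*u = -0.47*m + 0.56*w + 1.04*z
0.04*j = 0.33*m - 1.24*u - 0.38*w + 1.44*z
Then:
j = 0.43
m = 0.03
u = 0.22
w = -0.23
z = 0.14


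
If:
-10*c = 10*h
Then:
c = -h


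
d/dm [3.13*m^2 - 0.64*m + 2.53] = 6.26*m - 0.64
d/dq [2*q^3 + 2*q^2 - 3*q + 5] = 6*q^2 + 4*q - 3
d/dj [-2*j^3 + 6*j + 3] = 6 - 6*j^2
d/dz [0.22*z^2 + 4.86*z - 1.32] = 0.44*z + 4.86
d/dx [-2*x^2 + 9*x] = 9 - 4*x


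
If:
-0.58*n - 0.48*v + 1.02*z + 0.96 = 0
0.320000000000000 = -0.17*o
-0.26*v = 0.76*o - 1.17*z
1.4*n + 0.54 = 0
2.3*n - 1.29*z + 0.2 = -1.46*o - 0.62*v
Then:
No Solution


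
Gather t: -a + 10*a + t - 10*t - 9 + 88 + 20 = 9*a - 9*t + 99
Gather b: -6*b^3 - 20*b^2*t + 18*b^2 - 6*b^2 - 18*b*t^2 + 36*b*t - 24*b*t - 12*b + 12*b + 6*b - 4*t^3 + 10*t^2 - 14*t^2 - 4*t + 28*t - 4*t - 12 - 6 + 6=-6*b^3 + b^2*(12 - 20*t) + b*(-18*t^2 + 12*t + 6) - 4*t^3 - 4*t^2 + 20*t - 12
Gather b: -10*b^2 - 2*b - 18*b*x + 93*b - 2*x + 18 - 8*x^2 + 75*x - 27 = -10*b^2 + b*(91 - 18*x) - 8*x^2 + 73*x - 9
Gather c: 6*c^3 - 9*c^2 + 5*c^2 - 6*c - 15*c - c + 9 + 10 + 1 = 6*c^3 - 4*c^2 - 22*c + 20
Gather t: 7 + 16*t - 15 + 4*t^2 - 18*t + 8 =4*t^2 - 2*t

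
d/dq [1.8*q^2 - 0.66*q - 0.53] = 3.6*q - 0.66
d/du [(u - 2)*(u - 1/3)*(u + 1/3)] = 3*u^2 - 4*u - 1/9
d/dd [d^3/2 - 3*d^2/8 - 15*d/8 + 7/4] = 3*d^2/2 - 3*d/4 - 15/8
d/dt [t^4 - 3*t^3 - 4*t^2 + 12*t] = 4*t^3 - 9*t^2 - 8*t + 12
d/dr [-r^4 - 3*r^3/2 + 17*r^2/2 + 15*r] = -4*r^3 - 9*r^2/2 + 17*r + 15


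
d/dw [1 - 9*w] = -9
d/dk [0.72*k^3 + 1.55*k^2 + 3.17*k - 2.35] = 2.16*k^2 + 3.1*k + 3.17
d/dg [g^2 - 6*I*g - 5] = 2*g - 6*I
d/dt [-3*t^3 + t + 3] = 1 - 9*t^2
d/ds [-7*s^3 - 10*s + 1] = -21*s^2 - 10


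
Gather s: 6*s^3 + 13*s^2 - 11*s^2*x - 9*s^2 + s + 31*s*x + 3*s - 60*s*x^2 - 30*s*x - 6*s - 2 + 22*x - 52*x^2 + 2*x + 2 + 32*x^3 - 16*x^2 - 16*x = 6*s^3 + s^2*(4 - 11*x) + s*(-60*x^2 + x - 2) + 32*x^3 - 68*x^2 + 8*x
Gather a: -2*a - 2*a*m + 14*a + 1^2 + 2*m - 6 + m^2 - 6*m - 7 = a*(12 - 2*m) + m^2 - 4*m - 12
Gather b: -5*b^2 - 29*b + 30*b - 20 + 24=-5*b^2 + b + 4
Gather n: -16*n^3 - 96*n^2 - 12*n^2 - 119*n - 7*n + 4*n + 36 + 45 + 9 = -16*n^3 - 108*n^2 - 122*n + 90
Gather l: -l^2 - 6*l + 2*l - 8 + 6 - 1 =-l^2 - 4*l - 3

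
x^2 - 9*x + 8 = (x - 8)*(x - 1)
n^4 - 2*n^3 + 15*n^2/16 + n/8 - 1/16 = (n - 1)^2*(n - 1/4)*(n + 1/4)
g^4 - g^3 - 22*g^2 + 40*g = g*(g - 4)*(g - 2)*(g + 5)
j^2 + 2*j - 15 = (j - 3)*(j + 5)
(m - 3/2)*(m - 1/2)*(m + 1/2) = m^3 - 3*m^2/2 - m/4 + 3/8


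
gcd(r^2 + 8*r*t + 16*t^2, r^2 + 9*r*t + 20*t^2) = r + 4*t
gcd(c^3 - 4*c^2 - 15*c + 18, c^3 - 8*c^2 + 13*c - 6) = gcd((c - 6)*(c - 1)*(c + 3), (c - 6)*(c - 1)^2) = c^2 - 7*c + 6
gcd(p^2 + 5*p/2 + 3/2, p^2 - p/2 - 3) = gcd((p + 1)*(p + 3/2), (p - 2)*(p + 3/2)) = p + 3/2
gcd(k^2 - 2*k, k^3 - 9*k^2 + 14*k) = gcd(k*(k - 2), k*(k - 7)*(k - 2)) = k^2 - 2*k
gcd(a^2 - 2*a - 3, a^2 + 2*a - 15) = a - 3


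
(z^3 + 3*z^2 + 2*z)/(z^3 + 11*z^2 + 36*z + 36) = z*(z + 1)/(z^2 + 9*z + 18)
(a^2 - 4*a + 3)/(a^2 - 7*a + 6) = (a - 3)/(a - 6)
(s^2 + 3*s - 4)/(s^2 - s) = (s + 4)/s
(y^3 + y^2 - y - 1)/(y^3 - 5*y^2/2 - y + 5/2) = 2*(y + 1)/(2*y - 5)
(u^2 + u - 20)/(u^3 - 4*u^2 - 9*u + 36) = (u + 5)/(u^2 - 9)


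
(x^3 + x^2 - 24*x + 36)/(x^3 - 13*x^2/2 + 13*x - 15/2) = 2*(x^2 + 4*x - 12)/(2*x^2 - 7*x + 5)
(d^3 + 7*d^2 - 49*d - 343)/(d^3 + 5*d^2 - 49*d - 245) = (d + 7)/(d + 5)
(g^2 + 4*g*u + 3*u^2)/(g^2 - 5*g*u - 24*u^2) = (-g - u)/(-g + 8*u)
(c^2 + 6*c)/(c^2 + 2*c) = (c + 6)/(c + 2)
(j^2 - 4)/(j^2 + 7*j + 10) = (j - 2)/(j + 5)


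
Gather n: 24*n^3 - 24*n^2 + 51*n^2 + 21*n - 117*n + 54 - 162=24*n^3 + 27*n^2 - 96*n - 108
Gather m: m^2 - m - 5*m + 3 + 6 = m^2 - 6*m + 9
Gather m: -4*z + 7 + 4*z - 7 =0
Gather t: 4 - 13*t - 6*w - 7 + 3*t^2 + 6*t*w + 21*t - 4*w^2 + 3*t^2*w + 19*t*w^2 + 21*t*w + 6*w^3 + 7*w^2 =t^2*(3*w + 3) + t*(19*w^2 + 27*w + 8) + 6*w^3 + 3*w^2 - 6*w - 3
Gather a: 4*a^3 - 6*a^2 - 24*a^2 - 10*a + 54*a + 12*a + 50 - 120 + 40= 4*a^3 - 30*a^2 + 56*a - 30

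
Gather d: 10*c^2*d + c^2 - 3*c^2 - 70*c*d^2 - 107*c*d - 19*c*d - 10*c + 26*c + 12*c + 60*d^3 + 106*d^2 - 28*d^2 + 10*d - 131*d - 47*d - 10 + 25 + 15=-2*c^2 + 28*c + 60*d^3 + d^2*(78 - 70*c) + d*(10*c^2 - 126*c - 168) + 30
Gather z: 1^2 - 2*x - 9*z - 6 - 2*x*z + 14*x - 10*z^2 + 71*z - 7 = 12*x - 10*z^2 + z*(62 - 2*x) - 12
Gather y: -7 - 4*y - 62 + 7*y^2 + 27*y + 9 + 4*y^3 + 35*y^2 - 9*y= 4*y^3 + 42*y^2 + 14*y - 60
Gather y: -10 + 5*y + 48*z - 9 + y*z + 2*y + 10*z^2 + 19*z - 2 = y*(z + 7) + 10*z^2 + 67*z - 21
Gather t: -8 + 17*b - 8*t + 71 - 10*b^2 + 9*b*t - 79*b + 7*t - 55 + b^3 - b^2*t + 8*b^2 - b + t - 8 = b^3 - 2*b^2 - 63*b + t*(-b^2 + 9*b)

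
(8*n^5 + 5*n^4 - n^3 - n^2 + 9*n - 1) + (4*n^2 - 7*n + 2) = 8*n^5 + 5*n^4 - n^3 + 3*n^2 + 2*n + 1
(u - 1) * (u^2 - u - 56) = u^3 - 2*u^2 - 55*u + 56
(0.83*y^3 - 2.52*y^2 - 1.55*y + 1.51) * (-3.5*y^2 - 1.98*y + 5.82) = -2.905*y^5 + 7.1766*y^4 + 15.2452*y^3 - 16.8824*y^2 - 12.0108*y + 8.7882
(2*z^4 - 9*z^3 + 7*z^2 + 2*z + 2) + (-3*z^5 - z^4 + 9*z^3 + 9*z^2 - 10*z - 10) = -3*z^5 + z^4 + 16*z^2 - 8*z - 8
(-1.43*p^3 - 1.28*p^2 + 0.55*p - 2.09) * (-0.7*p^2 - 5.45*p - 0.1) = 1.001*p^5 + 8.6895*p^4 + 6.734*p^3 - 1.4065*p^2 + 11.3355*p + 0.209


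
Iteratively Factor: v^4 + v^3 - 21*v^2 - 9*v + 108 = (v + 3)*(v^3 - 2*v^2 - 15*v + 36) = (v - 3)*(v + 3)*(v^2 + v - 12) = (v - 3)^2*(v + 3)*(v + 4)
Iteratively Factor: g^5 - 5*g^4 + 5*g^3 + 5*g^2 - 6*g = (g - 2)*(g^4 - 3*g^3 - g^2 + 3*g) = (g - 2)*(g - 1)*(g^3 - 2*g^2 - 3*g) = (g - 2)*(g - 1)*(g + 1)*(g^2 - 3*g) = g*(g - 2)*(g - 1)*(g + 1)*(g - 3)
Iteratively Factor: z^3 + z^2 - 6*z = (z - 2)*(z^2 + 3*z) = (z - 2)*(z + 3)*(z)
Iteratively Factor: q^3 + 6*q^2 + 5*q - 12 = (q - 1)*(q^2 + 7*q + 12) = (q - 1)*(q + 4)*(q + 3)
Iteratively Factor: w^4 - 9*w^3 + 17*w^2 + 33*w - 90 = (w - 3)*(w^3 - 6*w^2 - w + 30) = (w - 3)*(w + 2)*(w^2 - 8*w + 15) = (w - 5)*(w - 3)*(w + 2)*(w - 3)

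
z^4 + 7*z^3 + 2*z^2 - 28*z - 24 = (z - 2)*(z + 1)*(z + 2)*(z + 6)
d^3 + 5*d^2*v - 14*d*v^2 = d*(d - 2*v)*(d + 7*v)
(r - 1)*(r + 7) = r^2 + 6*r - 7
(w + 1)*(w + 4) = w^2 + 5*w + 4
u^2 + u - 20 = (u - 4)*(u + 5)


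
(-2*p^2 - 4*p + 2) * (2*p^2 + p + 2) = -4*p^4 - 10*p^3 - 4*p^2 - 6*p + 4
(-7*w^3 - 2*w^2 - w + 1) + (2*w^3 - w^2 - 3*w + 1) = -5*w^3 - 3*w^2 - 4*w + 2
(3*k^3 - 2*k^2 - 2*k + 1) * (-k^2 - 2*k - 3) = -3*k^5 - 4*k^4 - 3*k^3 + 9*k^2 + 4*k - 3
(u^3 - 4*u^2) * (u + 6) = u^4 + 2*u^3 - 24*u^2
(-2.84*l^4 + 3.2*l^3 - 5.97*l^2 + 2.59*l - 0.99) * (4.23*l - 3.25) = -12.0132*l^5 + 22.766*l^4 - 35.6531*l^3 + 30.3582*l^2 - 12.6052*l + 3.2175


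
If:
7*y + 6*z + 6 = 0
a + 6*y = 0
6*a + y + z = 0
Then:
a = 36/217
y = -6/217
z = -30/31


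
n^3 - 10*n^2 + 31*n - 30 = (n - 5)*(n - 3)*(n - 2)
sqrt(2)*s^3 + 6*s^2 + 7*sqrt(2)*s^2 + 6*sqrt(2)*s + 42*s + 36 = (s + 6)*(s + 3*sqrt(2))*(sqrt(2)*s + sqrt(2))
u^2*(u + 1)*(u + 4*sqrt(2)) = u^4 + u^3 + 4*sqrt(2)*u^3 + 4*sqrt(2)*u^2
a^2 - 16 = (a - 4)*(a + 4)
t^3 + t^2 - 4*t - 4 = (t - 2)*(t + 1)*(t + 2)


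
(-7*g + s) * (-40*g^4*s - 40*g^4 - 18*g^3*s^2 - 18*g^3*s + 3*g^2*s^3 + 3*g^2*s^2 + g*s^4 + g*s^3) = 280*g^5*s + 280*g^5 + 86*g^4*s^2 + 86*g^4*s - 39*g^3*s^3 - 39*g^3*s^2 - 4*g^2*s^4 - 4*g^2*s^3 + g*s^5 + g*s^4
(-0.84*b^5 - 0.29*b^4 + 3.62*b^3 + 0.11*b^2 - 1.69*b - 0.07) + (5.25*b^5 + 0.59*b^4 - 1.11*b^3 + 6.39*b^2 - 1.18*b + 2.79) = 4.41*b^5 + 0.3*b^4 + 2.51*b^3 + 6.5*b^2 - 2.87*b + 2.72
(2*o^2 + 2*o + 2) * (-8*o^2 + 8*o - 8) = -16*o^4 - 16*o^2 - 16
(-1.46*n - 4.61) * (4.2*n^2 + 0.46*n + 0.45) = -6.132*n^3 - 20.0336*n^2 - 2.7776*n - 2.0745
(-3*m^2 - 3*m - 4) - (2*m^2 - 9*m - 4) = -5*m^2 + 6*m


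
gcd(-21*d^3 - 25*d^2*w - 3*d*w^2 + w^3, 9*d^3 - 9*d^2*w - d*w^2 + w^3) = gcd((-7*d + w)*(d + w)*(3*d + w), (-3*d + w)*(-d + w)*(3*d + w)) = 3*d + w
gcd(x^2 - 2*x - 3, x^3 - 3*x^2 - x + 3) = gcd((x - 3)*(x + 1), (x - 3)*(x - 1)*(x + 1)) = x^2 - 2*x - 3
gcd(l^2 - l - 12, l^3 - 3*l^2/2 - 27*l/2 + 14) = l - 4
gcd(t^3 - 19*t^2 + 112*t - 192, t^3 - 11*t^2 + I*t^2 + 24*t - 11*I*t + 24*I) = t^2 - 11*t + 24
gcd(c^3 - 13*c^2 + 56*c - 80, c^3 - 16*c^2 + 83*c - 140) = c^2 - 9*c + 20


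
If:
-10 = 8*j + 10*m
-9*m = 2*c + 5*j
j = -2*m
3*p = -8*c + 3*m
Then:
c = 5/6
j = -10/3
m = 5/3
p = -5/9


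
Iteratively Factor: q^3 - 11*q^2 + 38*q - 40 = (q - 4)*(q^2 - 7*q + 10) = (q - 4)*(q - 2)*(q - 5)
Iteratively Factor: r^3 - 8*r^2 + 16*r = (r)*(r^2 - 8*r + 16) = r*(r - 4)*(r - 4)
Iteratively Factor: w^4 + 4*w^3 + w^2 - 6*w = (w)*(w^3 + 4*w^2 + w - 6) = w*(w - 1)*(w^2 + 5*w + 6) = w*(w - 1)*(w + 2)*(w + 3)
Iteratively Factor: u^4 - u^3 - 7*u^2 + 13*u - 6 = (u - 1)*(u^3 - 7*u + 6) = (u - 1)*(u + 3)*(u^2 - 3*u + 2) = (u - 1)^2*(u + 3)*(u - 2)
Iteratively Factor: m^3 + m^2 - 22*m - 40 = (m + 4)*(m^2 - 3*m - 10) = (m - 5)*(m + 4)*(m + 2)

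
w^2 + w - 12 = (w - 3)*(w + 4)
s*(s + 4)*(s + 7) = s^3 + 11*s^2 + 28*s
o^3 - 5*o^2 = o^2*(o - 5)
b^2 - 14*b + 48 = (b - 8)*(b - 6)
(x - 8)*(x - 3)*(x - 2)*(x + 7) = x^4 - 6*x^3 - 45*x^2 + 274*x - 336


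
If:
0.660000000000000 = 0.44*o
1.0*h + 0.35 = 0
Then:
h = -0.35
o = 1.50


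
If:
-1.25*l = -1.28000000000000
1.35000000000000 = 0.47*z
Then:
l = 1.02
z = 2.87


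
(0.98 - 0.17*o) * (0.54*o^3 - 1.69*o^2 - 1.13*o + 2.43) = -0.0918*o^4 + 0.8165*o^3 - 1.4641*o^2 - 1.5205*o + 2.3814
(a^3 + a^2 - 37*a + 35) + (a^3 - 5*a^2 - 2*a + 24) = 2*a^3 - 4*a^2 - 39*a + 59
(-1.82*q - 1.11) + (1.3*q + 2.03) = 0.92 - 0.52*q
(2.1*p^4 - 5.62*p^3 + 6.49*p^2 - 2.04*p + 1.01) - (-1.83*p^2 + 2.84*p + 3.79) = 2.1*p^4 - 5.62*p^3 + 8.32*p^2 - 4.88*p - 2.78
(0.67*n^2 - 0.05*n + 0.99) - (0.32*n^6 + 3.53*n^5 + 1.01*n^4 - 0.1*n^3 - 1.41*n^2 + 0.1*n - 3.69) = -0.32*n^6 - 3.53*n^5 - 1.01*n^4 + 0.1*n^3 + 2.08*n^2 - 0.15*n + 4.68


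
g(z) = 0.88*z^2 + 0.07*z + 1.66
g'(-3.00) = -5.21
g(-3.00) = 9.37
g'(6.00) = 10.63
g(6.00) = 33.76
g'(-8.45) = -14.80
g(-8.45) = 63.90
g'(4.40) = 7.81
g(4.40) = 19.00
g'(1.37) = 2.48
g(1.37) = 3.41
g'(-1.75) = -3.01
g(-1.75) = 4.23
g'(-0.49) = -0.79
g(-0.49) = 1.84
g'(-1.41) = -2.41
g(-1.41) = 3.31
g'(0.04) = 0.14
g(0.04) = 1.66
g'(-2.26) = -3.91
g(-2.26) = 6.00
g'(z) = 1.76*z + 0.07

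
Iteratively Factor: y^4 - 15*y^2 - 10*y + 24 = (y + 2)*(y^3 - 2*y^2 - 11*y + 12) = (y - 4)*(y + 2)*(y^2 + 2*y - 3) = (y - 4)*(y - 1)*(y + 2)*(y + 3)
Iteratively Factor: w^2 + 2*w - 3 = (w + 3)*(w - 1)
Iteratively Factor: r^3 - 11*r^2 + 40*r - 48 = (r - 3)*(r^2 - 8*r + 16) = (r - 4)*(r - 3)*(r - 4)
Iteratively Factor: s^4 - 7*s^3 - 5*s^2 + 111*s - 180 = (s - 5)*(s^3 - 2*s^2 - 15*s + 36) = (s - 5)*(s + 4)*(s^2 - 6*s + 9) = (s - 5)*(s - 3)*(s + 4)*(s - 3)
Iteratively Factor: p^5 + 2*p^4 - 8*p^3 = (p - 2)*(p^4 + 4*p^3) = p*(p - 2)*(p^3 + 4*p^2) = p^2*(p - 2)*(p^2 + 4*p) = p^3*(p - 2)*(p + 4)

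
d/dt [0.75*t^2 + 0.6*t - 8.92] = 1.5*t + 0.6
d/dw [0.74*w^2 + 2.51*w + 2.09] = 1.48*w + 2.51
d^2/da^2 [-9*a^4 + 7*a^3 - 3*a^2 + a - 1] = -108*a^2 + 42*a - 6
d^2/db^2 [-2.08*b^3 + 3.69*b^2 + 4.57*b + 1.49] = 7.38 - 12.48*b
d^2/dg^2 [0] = 0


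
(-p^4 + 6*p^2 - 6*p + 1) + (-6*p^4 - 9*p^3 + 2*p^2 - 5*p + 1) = -7*p^4 - 9*p^3 + 8*p^2 - 11*p + 2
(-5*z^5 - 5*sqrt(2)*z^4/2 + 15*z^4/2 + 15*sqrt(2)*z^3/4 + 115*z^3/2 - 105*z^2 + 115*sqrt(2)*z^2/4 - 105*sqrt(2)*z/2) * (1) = -5*z^5 - 5*sqrt(2)*z^4/2 + 15*z^4/2 + 15*sqrt(2)*z^3/4 + 115*z^3/2 - 105*z^2 + 115*sqrt(2)*z^2/4 - 105*sqrt(2)*z/2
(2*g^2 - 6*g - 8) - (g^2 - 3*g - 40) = g^2 - 3*g + 32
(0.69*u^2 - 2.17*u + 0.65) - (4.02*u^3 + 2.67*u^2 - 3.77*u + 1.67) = -4.02*u^3 - 1.98*u^2 + 1.6*u - 1.02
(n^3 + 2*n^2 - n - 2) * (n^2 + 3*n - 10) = n^5 + 5*n^4 - 5*n^3 - 25*n^2 + 4*n + 20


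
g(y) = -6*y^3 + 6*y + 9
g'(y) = 6 - 18*y^2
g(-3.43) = 230.54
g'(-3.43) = -205.77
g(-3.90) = 341.51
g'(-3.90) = -267.78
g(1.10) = 7.61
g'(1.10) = -15.78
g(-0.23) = 7.69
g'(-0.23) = 5.05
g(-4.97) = 715.76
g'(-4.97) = -438.62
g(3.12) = -154.51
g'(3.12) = -169.22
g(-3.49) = 243.11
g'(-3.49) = -213.24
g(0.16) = 9.94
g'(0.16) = 5.54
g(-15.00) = 20169.00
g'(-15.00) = -4044.00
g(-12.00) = 10305.00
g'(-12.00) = -2586.00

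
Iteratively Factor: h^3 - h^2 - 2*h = (h)*(h^2 - h - 2) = h*(h - 2)*(h + 1)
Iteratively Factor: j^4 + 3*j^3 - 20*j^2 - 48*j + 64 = (j + 4)*(j^3 - j^2 - 16*j + 16) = (j + 4)^2*(j^2 - 5*j + 4) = (j - 1)*(j + 4)^2*(j - 4)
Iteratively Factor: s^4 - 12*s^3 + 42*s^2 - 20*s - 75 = (s + 1)*(s^3 - 13*s^2 + 55*s - 75) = (s - 5)*(s + 1)*(s^2 - 8*s + 15) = (s - 5)^2*(s + 1)*(s - 3)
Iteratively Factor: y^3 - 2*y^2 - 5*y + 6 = (y + 2)*(y^2 - 4*y + 3) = (y - 1)*(y + 2)*(y - 3)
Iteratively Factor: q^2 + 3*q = (q)*(q + 3)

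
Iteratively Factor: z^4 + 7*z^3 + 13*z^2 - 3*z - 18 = (z - 1)*(z^3 + 8*z^2 + 21*z + 18) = (z - 1)*(z + 2)*(z^2 + 6*z + 9) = (z - 1)*(z + 2)*(z + 3)*(z + 3)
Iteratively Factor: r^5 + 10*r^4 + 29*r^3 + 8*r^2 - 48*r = (r + 3)*(r^4 + 7*r^3 + 8*r^2 - 16*r) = (r - 1)*(r + 3)*(r^3 + 8*r^2 + 16*r) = (r - 1)*(r + 3)*(r + 4)*(r^2 + 4*r) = r*(r - 1)*(r + 3)*(r + 4)*(r + 4)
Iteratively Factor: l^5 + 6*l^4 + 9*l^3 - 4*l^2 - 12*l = (l + 2)*(l^4 + 4*l^3 + l^2 - 6*l) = (l - 1)*(l + 2)*(l^3 + 5*l^2 + 6*l) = (l - 1)*(l + 2)*(l + 3)*(l^2 + 2*l) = l*(l - 1)*(l + 2)*(l + 3)*(l + 2)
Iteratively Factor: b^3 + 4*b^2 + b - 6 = (b + 2)*(b^2 + 2*b - 3) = (b - 1)*(b + 2)*(b + 3)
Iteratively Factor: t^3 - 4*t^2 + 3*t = (t)*(t^2 - 4*t + 3) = t*(t - 3)*(t - 1)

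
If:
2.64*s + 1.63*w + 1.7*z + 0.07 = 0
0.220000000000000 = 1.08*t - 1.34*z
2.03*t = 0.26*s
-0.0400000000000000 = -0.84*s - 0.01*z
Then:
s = 0.05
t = 0.01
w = 0.04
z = -0.16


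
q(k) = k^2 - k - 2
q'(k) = 2*k - 1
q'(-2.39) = -5.78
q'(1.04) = 1.08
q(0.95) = -2.05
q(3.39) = 6.10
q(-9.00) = 88.00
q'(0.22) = -0.56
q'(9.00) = 17.00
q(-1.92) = 3.61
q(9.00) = 70.00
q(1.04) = -1.96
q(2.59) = 2.12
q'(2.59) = 4.18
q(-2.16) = 4.83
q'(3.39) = 5.78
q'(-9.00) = -19.00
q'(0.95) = 0.90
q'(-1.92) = -4.84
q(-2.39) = 6.10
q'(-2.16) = -5.32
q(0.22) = -2.17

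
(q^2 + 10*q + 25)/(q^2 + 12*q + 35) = (q + 5)/(q + 7)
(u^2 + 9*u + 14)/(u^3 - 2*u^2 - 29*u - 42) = (u + 7)/(u^2 - 4*u - 21)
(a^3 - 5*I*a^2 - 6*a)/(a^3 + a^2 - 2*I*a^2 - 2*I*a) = (a - 3*I)/(a + 1)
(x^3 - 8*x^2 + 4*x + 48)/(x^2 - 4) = (x^2 - 10*x + 24)/(x - 2)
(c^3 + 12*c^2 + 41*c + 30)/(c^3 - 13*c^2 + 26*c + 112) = (c^3 + 12*c^2 + 41*c + 30)/(c^3 - 13*c^2 + 26*c + 112)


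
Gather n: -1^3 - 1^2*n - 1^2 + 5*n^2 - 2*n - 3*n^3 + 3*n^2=-3*n^3 + 8*n^2 - 3*n - 2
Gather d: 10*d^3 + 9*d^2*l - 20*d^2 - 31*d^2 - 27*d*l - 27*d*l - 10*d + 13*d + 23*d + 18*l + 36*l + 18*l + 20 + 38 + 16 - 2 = 10*d^3 + d^2*(9*l - 51) + d*(26 - 54*l) + 72*l + 72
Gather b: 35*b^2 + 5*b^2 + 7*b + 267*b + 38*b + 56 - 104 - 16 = 40*b^2 + 312*b - 64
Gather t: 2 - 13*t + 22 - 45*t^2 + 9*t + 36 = -45*t^2 - 4*t + 60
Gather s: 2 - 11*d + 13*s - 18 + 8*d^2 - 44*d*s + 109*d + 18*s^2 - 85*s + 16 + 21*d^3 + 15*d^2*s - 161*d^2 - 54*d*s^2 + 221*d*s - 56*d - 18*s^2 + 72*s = 21*d^3 - 153*d^2 - 54*d*s^2 + 42*d + s*(15*d^2 + 177*d)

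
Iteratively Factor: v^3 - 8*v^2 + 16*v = (v)*(v^2 - 8*v + 16) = v*(v - 4)*(v - 4)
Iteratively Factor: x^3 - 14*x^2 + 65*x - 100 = (x - 5)*(x^2 - 9*x + 20) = (x - 5)*(x - 4)*(x - 5)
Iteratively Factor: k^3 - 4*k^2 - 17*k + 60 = (k - 3)*(k^2 - k - 20) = (k - 3)*(k + 4)*(k - 5)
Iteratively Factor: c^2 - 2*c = (c)*(c - 2)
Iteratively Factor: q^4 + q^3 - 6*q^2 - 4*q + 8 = (q + 2)*(q^3 - q^2 - 4*q + 4) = (q + 2)^2*(q^2 - 3*q + 2) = (q - 2)*(q + 2)^2*(q - 1)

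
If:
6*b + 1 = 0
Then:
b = -1/6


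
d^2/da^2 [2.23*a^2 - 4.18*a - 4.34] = 4.46000000000000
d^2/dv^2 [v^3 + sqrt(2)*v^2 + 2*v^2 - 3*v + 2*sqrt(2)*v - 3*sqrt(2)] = 6*v + 2*sqrt(2) + 4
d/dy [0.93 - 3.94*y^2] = -7.88*y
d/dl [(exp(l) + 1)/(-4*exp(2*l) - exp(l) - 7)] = ((exp(l) + 1)*(8*exp(l) + 1) - 4*exp(2*l) - exp(l) - 7)*exp(l)/(4*exp(2*l) + exp(l) + 7)^2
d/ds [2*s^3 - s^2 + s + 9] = 6*s^2 - 2*s + 1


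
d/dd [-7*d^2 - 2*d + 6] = -14*d - 2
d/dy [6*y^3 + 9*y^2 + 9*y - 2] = 18*y^2 + 18*y + 9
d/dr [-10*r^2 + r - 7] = 1 - 20*r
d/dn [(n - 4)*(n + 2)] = 2*n - 2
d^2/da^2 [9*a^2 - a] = 18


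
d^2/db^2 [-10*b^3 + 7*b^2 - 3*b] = 14 - 60*b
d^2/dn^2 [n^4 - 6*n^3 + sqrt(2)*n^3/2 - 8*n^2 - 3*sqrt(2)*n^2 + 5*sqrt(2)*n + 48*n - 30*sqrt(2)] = 12*n^2 - 36*n + 3*sqrt(2)*n - 16 - 6*sqrt(2)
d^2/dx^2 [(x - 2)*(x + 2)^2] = 6*x + 4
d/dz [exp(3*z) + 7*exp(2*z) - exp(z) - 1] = (3*exp(2*z) + 14*exp(z) - 1)*exp(z)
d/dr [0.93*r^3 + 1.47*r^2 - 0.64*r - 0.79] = 2.79*r^2 + 2.94*r - 0.64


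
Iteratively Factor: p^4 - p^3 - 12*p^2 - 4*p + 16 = (p - 1)*(p^3 - 12*p - 16) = (p - 4)*(p - 1)*(p^2 + 4*p + 4) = (p - 4)*(p - 1)*(p + 2)*(p + 2)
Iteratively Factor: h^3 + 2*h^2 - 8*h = (h + 4)*(h^2 - 2*h) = h*(h + 4)*(h - 2)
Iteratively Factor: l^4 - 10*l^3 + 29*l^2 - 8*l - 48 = (l - 3)*(l^3 - 7*l^2 + 8*l + 16) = (l - 4)*(l - 3)*(l^2 - 3*l - 4) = (l - 4)*(l - 3)*(l + 1)*(l - 4)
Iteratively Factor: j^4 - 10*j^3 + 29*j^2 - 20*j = (j)*(j^3 - 10*j^2 + 29*j - 20) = j*(j - 4)*(j^2 - 6*j + 5) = j*(j - 4)*(j - 1)*(j - 5)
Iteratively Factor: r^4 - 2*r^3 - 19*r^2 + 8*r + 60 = (r - 2)*(r^3 - 19*r - 30) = (r - 5)*(r - 2)*(r^2 + 5*r + 6) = (r - 5)*(r - 2)*(r + 2)*(r + 3)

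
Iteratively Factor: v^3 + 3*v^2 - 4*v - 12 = (v - 2)*(v^2 + 5*v + 6) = (v - 2)*(v + 3)*(v + 2)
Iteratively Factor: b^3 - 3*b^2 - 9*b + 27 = (b + 3)*(b^2 - 6*b + 9) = (b - 3)*(b + 3)*(b - 3)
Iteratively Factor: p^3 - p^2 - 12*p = (p + 3)*(p^2 - 4*p) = p*(p + 3)*(p - 4)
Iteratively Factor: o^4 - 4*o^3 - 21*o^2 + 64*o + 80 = (o - 4)*(o^3 - 21*o - 20) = (o - 4)*(o + 1)*(o^2 - o - 20) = (o - 4)*(o + 1)*(o + 4)*(o - 5)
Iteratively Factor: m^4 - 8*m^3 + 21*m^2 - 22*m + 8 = (m - 1)*(m^3 - 7*m^2 + 14*m - 8) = (m - 1)^2*(m^2 - 6*m + 8) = (m - 2)*(m - 1)^2*(m - 4)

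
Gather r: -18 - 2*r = -2*r - 18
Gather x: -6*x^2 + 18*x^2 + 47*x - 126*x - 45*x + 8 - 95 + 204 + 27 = 12*x^2 - 124*x + 144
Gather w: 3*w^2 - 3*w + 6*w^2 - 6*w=9*w^2 - 9*w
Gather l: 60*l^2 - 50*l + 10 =60*l^2 - 50*l + 10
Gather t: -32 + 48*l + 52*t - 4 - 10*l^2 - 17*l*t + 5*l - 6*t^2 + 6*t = -10*l^2 + 53*l - 6*t^2 + t*(58 - 17*l) - 36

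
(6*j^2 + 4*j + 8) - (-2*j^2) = 8*j^2 + 4*j + 8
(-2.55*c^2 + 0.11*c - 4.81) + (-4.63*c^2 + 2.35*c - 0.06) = -7.18*c^2 + 2.46*c - 4.87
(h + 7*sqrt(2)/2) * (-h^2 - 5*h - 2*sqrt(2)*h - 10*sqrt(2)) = -h^3 - 11*sqrt(2)*h^2/2 - 5*h^2 - 55*sqrt(2)*h/2 - 14*h - 70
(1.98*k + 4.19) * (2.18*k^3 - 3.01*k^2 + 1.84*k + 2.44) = 4.3164*k^4 + 3.1744*k^3 - 8.9687*k^2 + 12.5408*k + 10.2236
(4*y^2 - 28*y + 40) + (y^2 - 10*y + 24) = 5*y^2 - 38*y + 64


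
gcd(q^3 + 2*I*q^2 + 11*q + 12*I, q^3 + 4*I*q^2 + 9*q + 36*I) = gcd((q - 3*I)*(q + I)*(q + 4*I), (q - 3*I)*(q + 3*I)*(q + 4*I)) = q^2 + I*q + 12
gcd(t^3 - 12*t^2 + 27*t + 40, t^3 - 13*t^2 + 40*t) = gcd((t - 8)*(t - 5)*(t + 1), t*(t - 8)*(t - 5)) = t^2 - 13*t + 40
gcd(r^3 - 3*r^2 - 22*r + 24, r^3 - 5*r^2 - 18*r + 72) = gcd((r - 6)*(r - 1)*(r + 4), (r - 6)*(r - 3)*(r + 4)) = r^2 - 2*r - 24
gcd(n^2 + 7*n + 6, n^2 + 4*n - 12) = n + 6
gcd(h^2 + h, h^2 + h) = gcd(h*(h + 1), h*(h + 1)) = h^2 + h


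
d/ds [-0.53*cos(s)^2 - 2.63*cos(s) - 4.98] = (1.06*cos(s) + 2.63)*sin(s)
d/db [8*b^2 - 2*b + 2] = 16*b - 2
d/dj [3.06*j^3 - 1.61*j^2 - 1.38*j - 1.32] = 9.18*j^2 - 3.22*j - 1.38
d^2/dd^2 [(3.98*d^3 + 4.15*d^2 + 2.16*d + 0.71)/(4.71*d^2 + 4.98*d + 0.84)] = (1.13686837721616e-13*d^5 + 67.0704119999996*d^3 + 95.8847219999999*d^2 + 65.496492*d + 17.383536)/(104.487111*d^6 + 331.430454*d^5 + 406.333584*d^4 + 241.723224*d^3 + 72.467136*d^2 + 10.541664*d + 0.592704)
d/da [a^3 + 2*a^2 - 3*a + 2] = 3*a^2 + 4*a - 3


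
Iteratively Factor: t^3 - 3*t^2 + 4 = (t - 2)*(t^2 - t - 2) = (t - 2)^2*(t + 1)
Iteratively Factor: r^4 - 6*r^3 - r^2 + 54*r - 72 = (r - 4)*(r^3 - 2*r^2 - 9*r + 18) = (r - 4)*(r - 3)*(r^2 + r - 6) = (r - 4)*(r - 3)*(r - 2)*(r + 3)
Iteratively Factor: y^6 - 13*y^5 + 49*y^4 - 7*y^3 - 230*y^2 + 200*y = (y)*(y^5 - 13*y^4 + 49*y^3 - 7*y^2 - 230*y + 200) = y*(y - 4)*(y^4 - 9*y^3 + 13*y^2 + 45*y - 50) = y*(y - 5)*(y - 4)*(y^3 - 4*y^2 - 7*y + 10) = y*(y - 5)*(y - 4)*(y + 2)*(y^2 - 6*y + 5) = y*(y - 5)^2*(y - 4)*(y + 2)*(y - 1)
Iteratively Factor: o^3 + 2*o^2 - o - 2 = (o + 1)*(o^2 + o - 2) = (o - 1)*(o + 1)*(o + 2)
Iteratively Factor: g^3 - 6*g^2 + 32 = (g - 4)*(g^2 - 2*g - 8) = (g - 4)*(g + 2)*(g - 4)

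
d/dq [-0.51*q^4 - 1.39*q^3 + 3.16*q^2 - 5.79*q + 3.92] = -2.04*q^3 - 4.17*q^2 + 6.32*q - 5.79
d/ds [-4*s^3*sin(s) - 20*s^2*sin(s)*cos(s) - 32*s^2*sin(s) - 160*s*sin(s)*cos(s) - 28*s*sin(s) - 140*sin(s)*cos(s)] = -4*s^3*cos(s) - 12*s^2*sin(s) - 32*s^2*cos(s) - 20*s^2*cos(2*s) - 64*s*sin(s) - 20*s*sin(2*s) - 28*s*cos(s) - 160*s*cos(2*s) - 28*sin(s) - 80*sin(2*s) - 140*cos(2*s)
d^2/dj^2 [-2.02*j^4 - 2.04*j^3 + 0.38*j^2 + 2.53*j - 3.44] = -24.24*j^2 - 12.24*j + 0.76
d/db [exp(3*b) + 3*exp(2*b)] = 3*(exp(b) + 2)*exp(2*b)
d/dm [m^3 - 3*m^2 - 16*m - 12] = 3*m^2 - 6*m - 16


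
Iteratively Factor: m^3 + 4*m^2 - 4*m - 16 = (m - 2)*(m^2 + 6*m + 8) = (m - 2)*(m + 2)*(m + 4)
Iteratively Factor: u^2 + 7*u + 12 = (u + 3)*(u + 4)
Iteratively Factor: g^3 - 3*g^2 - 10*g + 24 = (g + 3)*(g^2 - 6*g + 8) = (g - 4)*(g + 3)*(g - 2)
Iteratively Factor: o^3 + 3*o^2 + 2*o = (o)*(o^2 + 3*o + 2) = o*(o + 2)*(o + 1)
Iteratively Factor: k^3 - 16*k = (k - 4)*(k^2 + 4*k) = (k - 4)*(k + 4)*(k)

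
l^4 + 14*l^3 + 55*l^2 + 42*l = l*(l + 1)*(l + 6)*(l + 7)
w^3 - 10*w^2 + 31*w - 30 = (w - 5)*(w - 3)*(w - 2)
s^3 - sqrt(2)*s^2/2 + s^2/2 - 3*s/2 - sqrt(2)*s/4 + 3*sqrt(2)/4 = (s - 1)*(s + 3/2)*(s - sqrt(2)/2)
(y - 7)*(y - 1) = y^2 - 8*y + 7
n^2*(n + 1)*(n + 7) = n^4 + 8*n^3 + 7*n^2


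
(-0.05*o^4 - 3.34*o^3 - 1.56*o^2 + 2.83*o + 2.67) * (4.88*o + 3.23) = -0.244*o^5 - 16.4607*o^4 - 18.401*o^3 + 8.7716*o^2 + 22.1705*o + 8.6241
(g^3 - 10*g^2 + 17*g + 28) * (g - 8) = g^4 - 18*g^3 + 97*g^2 - 108*g - 224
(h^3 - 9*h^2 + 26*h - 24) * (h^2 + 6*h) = h^5 - 3*h^4 - 28*h^3 + 132*h^2 - 144*h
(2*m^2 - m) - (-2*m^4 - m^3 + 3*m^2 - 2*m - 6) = 2*m^4 + m^3 - m^2 + m + 6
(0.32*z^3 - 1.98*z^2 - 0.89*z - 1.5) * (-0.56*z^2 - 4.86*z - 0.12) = -0.1792*z^5 - 0.4464*z^4 + 10.0828*z^3 + 5.403*z^2 + 7.3968*z + 0.18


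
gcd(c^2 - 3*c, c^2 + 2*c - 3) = 1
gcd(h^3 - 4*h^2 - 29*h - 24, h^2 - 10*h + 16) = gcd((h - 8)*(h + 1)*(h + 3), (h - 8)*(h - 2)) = h - 8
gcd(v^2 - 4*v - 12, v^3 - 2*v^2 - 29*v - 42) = v + 2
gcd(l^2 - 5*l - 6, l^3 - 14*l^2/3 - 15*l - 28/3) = l + 1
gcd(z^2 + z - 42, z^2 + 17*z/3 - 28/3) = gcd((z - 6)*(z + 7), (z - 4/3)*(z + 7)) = z + 7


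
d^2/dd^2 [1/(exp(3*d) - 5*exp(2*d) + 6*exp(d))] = ((-9*exp(2*d) + 20*exp(d) - 6)*(exp(2*d) - 5*exp(d) + 6) + 2*(3*exp(2*d) - 10*exp(d) + 6)^2)*exp(-d)/(exp(2*d) - 5*exp(d) + 6)^3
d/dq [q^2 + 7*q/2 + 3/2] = 2*q + 7/2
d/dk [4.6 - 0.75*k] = -0.750000000000000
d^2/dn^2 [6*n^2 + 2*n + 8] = 12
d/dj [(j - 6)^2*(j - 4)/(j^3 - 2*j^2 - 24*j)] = 2*(7*j^2 - 24*j - 48)/(j^2*(j^2 + 8*j + 16))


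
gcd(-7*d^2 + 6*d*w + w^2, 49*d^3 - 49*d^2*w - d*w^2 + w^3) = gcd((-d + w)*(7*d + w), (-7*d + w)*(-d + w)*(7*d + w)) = -7*d^2 + 6*d*w + w^2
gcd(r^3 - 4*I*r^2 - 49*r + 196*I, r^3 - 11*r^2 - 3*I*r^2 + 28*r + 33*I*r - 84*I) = r - 7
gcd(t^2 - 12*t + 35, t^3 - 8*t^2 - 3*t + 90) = t - 5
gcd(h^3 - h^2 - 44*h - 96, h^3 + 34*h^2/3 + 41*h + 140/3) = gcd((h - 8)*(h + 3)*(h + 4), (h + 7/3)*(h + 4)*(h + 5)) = h + 4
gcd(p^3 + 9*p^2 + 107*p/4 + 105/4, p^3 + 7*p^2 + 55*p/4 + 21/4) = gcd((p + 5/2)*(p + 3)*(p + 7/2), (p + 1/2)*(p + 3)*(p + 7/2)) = p^2 + 13*p/2 + 21/2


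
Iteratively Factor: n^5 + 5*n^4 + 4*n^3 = (n)*(n^4 + 5*n^3 + 4*n^2) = n^2*(n^3 + 5*n^2 + 4*n) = n^2*(n + 1)*(n^2 + 4*n) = n^3*(n + 1)*(n + 4)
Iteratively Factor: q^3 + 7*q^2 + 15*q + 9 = (q + 1)*(q^2 + 6*q + 9) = (q + 1)*(q + 3)*(q + 3)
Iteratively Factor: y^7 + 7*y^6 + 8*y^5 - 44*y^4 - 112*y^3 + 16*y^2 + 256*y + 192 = (y + 3)*(y^6 + 4*y^5 - 4*y^4 - 32*y^3 - 16*y^2 + 64*y + 64) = (y + 2)*(y + 3)*(y^5 + 2*y^4 - 8*y^3 - 16*y^2 + 16*y + 32) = (y + 2)^2*(y + 3)*(y^4 - 8*y^2 + 16) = (y + 2)^3*(y + 3)*(y^3 - 2*y^2 - 4*y + 8) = (y - 2)*(y + 2)^3*(y + 3)*(y^2 - 4) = (y - 2)^2*(y + 2)^3*(y + 3)*(y + 2)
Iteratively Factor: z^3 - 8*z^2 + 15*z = (z - 3)*(z^2 - 5*z) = (z - 5)*(z - 3)*(z)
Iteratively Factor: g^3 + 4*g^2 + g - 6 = (g + 3)*(g^2 + g - 2) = (g + 2)*(g + 3)*(g - 1)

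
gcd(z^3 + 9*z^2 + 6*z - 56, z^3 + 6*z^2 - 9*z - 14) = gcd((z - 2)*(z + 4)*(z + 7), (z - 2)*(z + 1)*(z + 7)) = z^2 + 5*z - 14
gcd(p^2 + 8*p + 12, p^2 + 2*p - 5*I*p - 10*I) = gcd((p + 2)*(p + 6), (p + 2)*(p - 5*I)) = p + 2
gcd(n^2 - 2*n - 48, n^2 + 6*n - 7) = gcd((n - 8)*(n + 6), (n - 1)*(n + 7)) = 1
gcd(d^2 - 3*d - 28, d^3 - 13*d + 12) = d + 4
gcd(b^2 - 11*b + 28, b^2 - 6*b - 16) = 1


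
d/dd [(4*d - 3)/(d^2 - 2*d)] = 2*(-2*d^2 + 3*d - 3)/(d^2*(d^2 - 4*d + 4))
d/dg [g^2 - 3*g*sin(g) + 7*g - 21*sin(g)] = -3*g*cos(g) + 2*g - 3*sin(g) - 21*cos(g) + 7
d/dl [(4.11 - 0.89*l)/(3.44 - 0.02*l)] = (10.249136 - 0.059588*l)/(0.02*l - 3.44)^3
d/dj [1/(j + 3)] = -1/(j + 3)^2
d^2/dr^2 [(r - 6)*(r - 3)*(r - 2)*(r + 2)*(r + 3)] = 20*r^3 - 72*r^2 - 78*r + 156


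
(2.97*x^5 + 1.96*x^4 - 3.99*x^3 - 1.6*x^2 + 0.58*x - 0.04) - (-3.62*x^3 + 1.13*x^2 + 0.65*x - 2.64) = 2.97*x^5 + 1.96*x^4 - 0.37*x^3 - 2.73*x^2 - 0.0700000000000001*x + 2.6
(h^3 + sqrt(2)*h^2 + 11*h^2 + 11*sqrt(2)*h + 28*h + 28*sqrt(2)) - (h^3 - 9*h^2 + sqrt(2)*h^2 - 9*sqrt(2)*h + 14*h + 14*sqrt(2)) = 20*h^2 + 14*h + 20*sqrt(2)*h + 14*sqrt(2)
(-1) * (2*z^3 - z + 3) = -2*z^3 + z - 3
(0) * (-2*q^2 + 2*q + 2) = 0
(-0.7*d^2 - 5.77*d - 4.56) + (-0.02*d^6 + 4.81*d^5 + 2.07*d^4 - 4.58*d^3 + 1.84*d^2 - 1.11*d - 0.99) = -0.02*d^6 + 4.81*d^5 + 2.07*d^4 - 4.58*d^3 + 1.14*d^2 - 6.88*d - 5.55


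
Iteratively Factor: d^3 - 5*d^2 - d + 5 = (d - 5)*(d^2 - 1) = (d - 5)*(d + 1)*(d - 1)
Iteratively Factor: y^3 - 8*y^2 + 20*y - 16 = (y - 4)*(y^2 - 4*y + 4) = (y - 4)*(y - 2)*(y - 2)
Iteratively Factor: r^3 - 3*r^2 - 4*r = (r + 1)*(r^2 - 4*r) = (r - 4)*(r + 1)*(r)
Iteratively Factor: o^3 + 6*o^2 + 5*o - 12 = (o + 4)*(o^2 + 2*o - 3) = (o + 3)*(o + 4)*(o - 1)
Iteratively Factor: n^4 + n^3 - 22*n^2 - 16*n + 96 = (n - 4)*(n^3 + 5*n^2 - 2*n - 24) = (n - 4)*(n + 3)*(n^2 + 2*n - 8) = (n - 4)*(n - 2)*(n + 3)*(n + 4)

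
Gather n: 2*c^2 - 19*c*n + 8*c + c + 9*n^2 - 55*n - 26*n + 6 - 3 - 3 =2*c^2 + 9*c + 9*n^2 + n*(-19*c - 81)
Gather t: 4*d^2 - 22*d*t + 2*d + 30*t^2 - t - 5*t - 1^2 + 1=4*d^2 + 2*d + 30*t^2 + t*(-22*d - 6)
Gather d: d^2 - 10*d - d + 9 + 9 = d^2 - 11*d + 18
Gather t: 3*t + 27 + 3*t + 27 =6*t + 54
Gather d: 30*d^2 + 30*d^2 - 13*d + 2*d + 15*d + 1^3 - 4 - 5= 60*d^2 + 4*d - 8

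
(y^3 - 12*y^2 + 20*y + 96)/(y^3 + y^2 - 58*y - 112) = (y - 6)/(y + 7)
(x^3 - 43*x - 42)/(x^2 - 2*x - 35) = (x^2 + 7*x + 6)/(x + 5)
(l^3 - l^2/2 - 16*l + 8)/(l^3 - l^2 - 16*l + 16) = (l - 1/2)/(l - 1)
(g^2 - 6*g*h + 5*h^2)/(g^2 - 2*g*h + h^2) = (g - 5*h)/(g - h)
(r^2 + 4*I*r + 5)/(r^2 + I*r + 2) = (r + 5*I)/(r + 2*I)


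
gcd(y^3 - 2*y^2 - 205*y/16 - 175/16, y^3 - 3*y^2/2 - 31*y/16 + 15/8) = y + 5/4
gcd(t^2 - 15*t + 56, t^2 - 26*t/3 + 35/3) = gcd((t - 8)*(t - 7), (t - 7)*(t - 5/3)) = t - 7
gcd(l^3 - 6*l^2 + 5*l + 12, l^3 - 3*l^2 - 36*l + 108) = l - 3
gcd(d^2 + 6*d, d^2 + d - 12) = 1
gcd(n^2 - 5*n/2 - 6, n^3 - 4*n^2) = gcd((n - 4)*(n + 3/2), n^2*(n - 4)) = n - 4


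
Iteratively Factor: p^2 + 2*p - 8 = (p - 2)*(p + 4)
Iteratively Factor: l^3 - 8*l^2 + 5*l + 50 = (l + 2)*(l^2 - 10*l + 25) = (l - 5)*(l + 2)*(l - 5)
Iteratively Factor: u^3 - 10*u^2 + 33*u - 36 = (u - 3)*(u^2 - 7*u + 12) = (u - 4)*(u - 3)*(u - 3)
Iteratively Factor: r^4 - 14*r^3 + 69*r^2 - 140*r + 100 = (r - 2)*(r^3 - 12*r^2 + 45*r - 50) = (r - 5)*(r - 2)*(r^2 - 7*r + 10) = (r - 5)*(r - 2)^2*(r - 5)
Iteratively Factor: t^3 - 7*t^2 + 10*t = (t - 5)*(t^2 - 2*t) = t*(t - 5)*(t - 2)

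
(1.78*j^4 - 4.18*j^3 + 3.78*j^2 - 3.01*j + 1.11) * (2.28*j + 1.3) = 4.0584*j^5 - 7.2164*j^4 + 3.1844*j^3 - 1.9488*j^2 - 1.3822*j + 1.443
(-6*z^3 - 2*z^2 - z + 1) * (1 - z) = 6*z^4 - 4*z^3 - z^2 - 2*z + 1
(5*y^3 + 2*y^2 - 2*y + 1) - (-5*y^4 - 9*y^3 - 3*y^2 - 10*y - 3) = 5*y^4 + 14*y^3 + 5*y^2 + 8*y + 4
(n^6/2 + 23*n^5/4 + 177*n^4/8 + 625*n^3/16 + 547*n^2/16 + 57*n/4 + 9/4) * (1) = n^6/2 + 23*n^5/4 + 177*n^4/8 + 625*n^3/16 + 547*n^2/16 + 57*n/4 + 9/4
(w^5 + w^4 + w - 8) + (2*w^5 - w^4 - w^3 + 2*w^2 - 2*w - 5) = 3*w^5 - w^3 + 2*w^2 - w - 13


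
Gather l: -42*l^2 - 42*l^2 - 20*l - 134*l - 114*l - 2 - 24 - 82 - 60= -84*l^2 - 268*l - 168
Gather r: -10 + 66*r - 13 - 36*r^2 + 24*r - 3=-36*r^2 + 90*r - 26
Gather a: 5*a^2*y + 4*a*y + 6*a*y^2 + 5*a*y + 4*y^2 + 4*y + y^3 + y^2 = 5*a^2*y + a*(6*y^2 + 9*y) + y^3 + 5*y^2 + 4*y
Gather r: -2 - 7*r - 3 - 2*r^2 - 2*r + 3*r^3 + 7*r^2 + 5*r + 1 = 3*r^3 + 5*r^2 - 4*r - 4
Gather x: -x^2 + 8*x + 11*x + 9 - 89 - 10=-x^2 + 19*x - 90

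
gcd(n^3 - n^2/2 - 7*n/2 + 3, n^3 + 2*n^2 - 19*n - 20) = 1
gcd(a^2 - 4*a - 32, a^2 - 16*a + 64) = a - 8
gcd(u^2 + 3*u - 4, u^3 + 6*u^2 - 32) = u + 4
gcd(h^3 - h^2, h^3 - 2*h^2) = h^2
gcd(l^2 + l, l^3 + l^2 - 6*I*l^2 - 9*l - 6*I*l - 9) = l + 1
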